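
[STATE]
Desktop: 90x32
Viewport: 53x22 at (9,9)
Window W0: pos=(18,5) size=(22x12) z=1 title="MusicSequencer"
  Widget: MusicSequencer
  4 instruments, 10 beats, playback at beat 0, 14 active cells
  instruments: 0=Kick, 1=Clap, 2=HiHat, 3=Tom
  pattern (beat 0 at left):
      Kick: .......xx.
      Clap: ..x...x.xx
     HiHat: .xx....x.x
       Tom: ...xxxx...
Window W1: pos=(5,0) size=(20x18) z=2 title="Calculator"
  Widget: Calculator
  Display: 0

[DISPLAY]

 │ 2 │ 3 │ - │ ┃·······██·    ┃                      
─┼───┼───┼───┤ ┃··█···█·██    ┃                      
 │ . │ = │ + │ ┃·██····█·█    ┃                      
─┼───┼───┼───┤ ┃···████···    ┃                      
 │ MC│ MR│ M+│ ┃              ┃                      
─┴───┴───┴───┘ ┃              ┃                      
               ┃              ┃                      
               ┃━━━━━━━━━━━━━━┛                      
━━━━━━━━━━━━━━━┛                                     
                                                     
                                                     
                                                     
                                                     
                                                     
                                                     
                                                     
                                                     
                                                     
                                                     
                                                     
                                                     
                                                     


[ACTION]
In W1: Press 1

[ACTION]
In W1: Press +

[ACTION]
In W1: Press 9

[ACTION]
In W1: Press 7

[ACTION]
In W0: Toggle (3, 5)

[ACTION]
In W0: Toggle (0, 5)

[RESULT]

 │ 2 │ 3 │ - │ ┃·····█·██·    ┃                      
─┼───┼───┼───┤ ┃··█···█·██    ┃                      
 │ . │ = │ + │ ┃·██····█·█    ┃                      
─┼───┼───┼───┤ ┃···██·█···    ┃                      
 │ MC│ MR│ M+│ ┃              ┃                      
─┴───┴───┴───┘ ┃              ┃                      
               ┃              ┃                      
               ┃━━━━━━━━━━━━━━┛                      
━━━━━━━━━━━━━━━┛                                     
                                                     
                                                     
                                                     
                                                     
                                                     
                                                     
                                                     
                                                     
                                                     
                                                     
                                                     
                                                     
                                                     


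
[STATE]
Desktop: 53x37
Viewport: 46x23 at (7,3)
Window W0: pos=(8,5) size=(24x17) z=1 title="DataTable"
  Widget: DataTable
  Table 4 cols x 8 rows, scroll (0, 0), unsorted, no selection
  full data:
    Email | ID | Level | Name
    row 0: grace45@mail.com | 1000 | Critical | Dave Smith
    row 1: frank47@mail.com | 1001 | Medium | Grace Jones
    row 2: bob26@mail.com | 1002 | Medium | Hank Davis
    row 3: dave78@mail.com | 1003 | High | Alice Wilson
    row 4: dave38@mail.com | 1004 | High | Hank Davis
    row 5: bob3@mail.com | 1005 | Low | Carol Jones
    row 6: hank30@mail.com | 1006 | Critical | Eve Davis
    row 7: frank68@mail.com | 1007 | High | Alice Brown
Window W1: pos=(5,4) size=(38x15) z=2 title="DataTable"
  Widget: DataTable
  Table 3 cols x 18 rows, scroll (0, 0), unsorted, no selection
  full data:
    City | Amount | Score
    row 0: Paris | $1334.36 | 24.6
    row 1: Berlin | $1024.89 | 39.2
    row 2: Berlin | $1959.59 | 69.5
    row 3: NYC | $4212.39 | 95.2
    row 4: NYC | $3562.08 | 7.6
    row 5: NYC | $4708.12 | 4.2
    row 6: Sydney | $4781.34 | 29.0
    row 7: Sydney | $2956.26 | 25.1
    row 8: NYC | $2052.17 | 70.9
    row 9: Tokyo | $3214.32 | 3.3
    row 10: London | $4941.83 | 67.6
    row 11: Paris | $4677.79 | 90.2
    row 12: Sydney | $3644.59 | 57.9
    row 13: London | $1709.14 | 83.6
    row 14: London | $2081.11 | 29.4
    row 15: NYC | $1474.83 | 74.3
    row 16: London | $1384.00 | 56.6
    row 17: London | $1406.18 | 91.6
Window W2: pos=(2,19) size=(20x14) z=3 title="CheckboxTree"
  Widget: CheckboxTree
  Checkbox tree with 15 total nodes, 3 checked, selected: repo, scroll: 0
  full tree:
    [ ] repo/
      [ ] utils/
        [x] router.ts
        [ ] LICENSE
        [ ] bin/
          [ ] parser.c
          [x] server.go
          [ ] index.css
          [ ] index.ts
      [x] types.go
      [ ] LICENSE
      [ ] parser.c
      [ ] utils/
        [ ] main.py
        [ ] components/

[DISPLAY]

                                              
━━━━━━━━━━━━━━━━━━━━━━━━━━━━━━━━━━━┓          
DataTable                          ┃          
───────────────────────────────────┨          
ity  │Amount  │Score               ┃          
─────┼────────┼─────               ┃          
aris │$1334.36│24.6                ┃          
erlin│$1024.89│39.2                ┃          
erlin│$1959.59│69.5                ┃          
YC   │$4212.39│95.2                ┃          
YC   │$3562.08│7.6                 ┃          
YC   │$4708.12│4.2                 ┃          
ydney│$4781.34│29.0                ┃          
ydney│$2956.26│25.1                ┃          
YC   │$2052.17│70.9                ┃          
━━━━━━━━━━━━━━━━━━━━━━━━━━━━━━━━━━━┛          
━━━━━━━━━━━━━━┓         ┃                     
ckboxTree     ┃         ┃                     
──────────────┨━━━━━━━━━┛                     
 repo/        ┃                               
-] utils/     ┃                               
 [x] router.ts┃                               
 [ ] LICENSE  ┃                               


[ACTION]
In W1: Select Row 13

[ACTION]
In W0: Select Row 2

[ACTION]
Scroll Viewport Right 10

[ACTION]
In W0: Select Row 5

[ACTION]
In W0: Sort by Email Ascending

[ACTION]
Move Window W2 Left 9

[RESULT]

                                              
━━━━━━━━━━━━━━━━━━━━━━━━━━━━━━━━━━━┓          
DataTable                          ┃          
───────────────────────────────────┨          
ity  │Amount  │Score               ┃          
─────┼────────┼─────               ┃          
aris │$1334.36│24.6                ┃          
erlin│$1024.89│39.2                ┃          
erlin│$1959.59│69.5                ┃          
YC   │$4212.39│95.2                ┃          
YC   │$3562.08│7.6                 ┃          
YC   │$4708.12│4.2                 ┃          
ydney│$4781.34│29.0                ┃          
ydney│$2956.26│25.1                ┃          
YC   │$2052.17│70.9                ┃          
━━━━━━━━━━━━━━━━━━━━━━━━━━━━━━━━━━━┛          
━━━━━━━━━━━━┓           ┃                     
boxTree     ┃           ┃                     
────────────┨━━━━━━━━━━━┛                     
epo/        ┃                                 
 utils/     ┃                                 
x] router.ts┃                                 
 ] LICENSE  ┃                                 


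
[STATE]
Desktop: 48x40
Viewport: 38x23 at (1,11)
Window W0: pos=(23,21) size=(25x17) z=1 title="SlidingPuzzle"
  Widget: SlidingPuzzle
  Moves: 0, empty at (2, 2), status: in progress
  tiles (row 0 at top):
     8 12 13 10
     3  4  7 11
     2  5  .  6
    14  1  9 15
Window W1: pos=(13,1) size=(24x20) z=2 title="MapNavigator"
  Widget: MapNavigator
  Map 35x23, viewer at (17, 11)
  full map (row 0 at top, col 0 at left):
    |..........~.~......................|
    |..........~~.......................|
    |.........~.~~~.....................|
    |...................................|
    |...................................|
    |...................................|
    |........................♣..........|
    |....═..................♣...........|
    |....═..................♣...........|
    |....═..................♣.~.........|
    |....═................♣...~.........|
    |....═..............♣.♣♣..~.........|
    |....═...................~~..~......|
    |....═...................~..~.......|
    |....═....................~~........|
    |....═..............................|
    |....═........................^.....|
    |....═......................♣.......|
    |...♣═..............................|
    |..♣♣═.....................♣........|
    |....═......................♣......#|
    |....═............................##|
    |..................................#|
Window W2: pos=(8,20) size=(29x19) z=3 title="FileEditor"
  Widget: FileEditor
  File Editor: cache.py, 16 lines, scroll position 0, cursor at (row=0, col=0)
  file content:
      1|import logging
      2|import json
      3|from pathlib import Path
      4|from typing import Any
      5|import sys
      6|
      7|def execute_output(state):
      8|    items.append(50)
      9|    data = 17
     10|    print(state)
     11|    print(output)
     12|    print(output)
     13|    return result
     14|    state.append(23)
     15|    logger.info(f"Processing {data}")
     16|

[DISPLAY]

            ┃...............♣...~..┃  
            ┃...........@.♣.♣♣..~..┃  
            ┃..................~~..┃  
            ┃..................~..~┃  
            ┃...................~~.┃  
            ┃......................┃  
            ┃......................┃  
            ┃.....................♣┃  
            ┃......................┃  
       ┏━━━━━━━━━━━━━━━━━━━━━━━━━━━┓  
       ┃ FileEditor                ┃━━
       ┠───────────────────────────┨e 
       ┃█mport logging            ▲┃──
       ┃import json               █┃──
       ┃from pathlib import Path  ░┃3 
       ┃from typing import Any    ░┃──
       ┃import sys                ░┃7 
       ┃                          ░┃──
       ┃def execute_output(state):░┃  
       ┃    items.append(50)      ░┃──
       ┃    data = 17             ░┃9 
       ┃    print(state)          ░┃──
       ┃    print(output)         ░┃  


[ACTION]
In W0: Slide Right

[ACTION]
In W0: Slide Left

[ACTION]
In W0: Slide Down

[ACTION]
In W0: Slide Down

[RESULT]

            ┃...............♣...~..┃  
            ┃...........@.♣.♣♣..~..┃  
            ┃..................~~..┃  
            ┃..................~..~┃  
            ┃...................~~.┃  
            ┃......................┃  
            ┃......................┃  
            ┃.....................♣┃  
            ┃......................┃  
       ┏━━━━━━━━━━━━━━━━━━━━━━━━━━━┓  
       ┃ FileEditor                ┃━━
       ┠───────────────────────────┨e 
       ┃█mport logging            ▲┃──
       ┃import json               █┃──
       ┃from pathlib import Path  ░┃  
       ┃from typing import Any    ░┃──
       ┃import sys                ░┃3 
       ┃                          ░┃──
       ┃def execute_output(state):░┃7 
       ┃    items.append(50)      ░┃──
       ┃    data = 17             ░┃9 
       ┃    print(state)          ░┃──
       ┃    print(output)         ░┃  


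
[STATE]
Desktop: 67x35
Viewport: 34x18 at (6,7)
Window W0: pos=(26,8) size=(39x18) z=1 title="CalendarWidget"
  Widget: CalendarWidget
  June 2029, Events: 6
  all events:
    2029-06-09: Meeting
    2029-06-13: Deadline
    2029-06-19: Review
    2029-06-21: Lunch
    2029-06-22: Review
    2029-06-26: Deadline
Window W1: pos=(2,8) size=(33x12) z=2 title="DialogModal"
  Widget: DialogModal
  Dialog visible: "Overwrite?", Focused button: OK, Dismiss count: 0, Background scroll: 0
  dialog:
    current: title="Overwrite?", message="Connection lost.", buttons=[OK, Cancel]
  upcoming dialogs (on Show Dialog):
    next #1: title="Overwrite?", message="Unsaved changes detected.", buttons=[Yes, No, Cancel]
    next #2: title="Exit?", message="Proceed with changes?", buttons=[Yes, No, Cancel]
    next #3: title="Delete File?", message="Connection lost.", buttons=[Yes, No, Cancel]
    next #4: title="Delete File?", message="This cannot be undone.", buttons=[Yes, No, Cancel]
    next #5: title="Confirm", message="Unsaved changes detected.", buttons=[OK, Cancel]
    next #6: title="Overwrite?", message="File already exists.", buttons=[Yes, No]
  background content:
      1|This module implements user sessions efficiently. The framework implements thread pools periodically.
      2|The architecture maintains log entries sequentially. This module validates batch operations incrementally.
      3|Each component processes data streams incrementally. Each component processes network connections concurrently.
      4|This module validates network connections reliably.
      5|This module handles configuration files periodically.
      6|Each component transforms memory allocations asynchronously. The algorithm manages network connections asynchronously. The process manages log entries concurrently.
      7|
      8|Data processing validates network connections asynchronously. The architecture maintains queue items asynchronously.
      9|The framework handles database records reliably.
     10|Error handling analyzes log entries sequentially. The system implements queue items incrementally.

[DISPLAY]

                                  
━━━━━━━━━━━━━━━━━━━━━━━━━━━━┓━━━━━
alogModal                   ┃rWidg
────────────────────────────┨─────
s module implements user ses┃     
 a┌──────────────────┐s log ┃ Th F
h │    Overwrite?    │data s┃     
s │ Connection lost. │work c┃  7  
s │  [OK]  Cancel    │gurati┃* 14 
h └──────────────────┘ memor┃0 21*
                            ┃7 28 
a processing validates netwo┃     
━━━━━━━━━━━━━━━━━━━━━━━━━━━━┛     
                    ┃             
                    ┃             
                    ┃             
                    ┃             
                    ┃             


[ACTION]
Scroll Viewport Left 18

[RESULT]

                                  
  ┏━━━━━━━━━━━━━━━━━━━━━━━━━━━━━━━
  ┃ DialogModal                   
  ┠───────────────────────────────
  ┃This module implements user ses
  ┃The a┌──────────────────┐s log 
  ┃Each │    Overwrite?    │data s
  ┃This │ Connection lost. │work c
  ┃This │  [OK]  Cancel    │gurati
  ┃Each └──────────────────┘ memor
  ┃                               
  ┃Data processing validates netwo
  ┗━━━━━━━━━━━━━━━━━━━━━━━━━━━━━━━
                          ┃       
                          ┃       
                          ┃       
                          ┃       
                          ┃       


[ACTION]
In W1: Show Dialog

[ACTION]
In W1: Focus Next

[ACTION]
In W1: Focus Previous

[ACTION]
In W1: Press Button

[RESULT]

                                  
  ┏━━━━━━━━━━━━━━━━━━━━━━━━━━━━━━━
  ┃ DialogModal                   
  ┠───────────────────────────────
  ┃This module implements user ses
  ┃The architecture maintains log 
  ┃Each component processes data s
  ┃This module validates network c
  ┃This module handles configurati
  ┃Each component transforms memor
  ┃                               
  ┃Data processing validates netwo
  ┗━━━━━━━━━━━━━━━━━━━━━━━━━━━━━━━
                          ┃       
                          ┃       
                          ┃       
                          ┃       
                          ┃       


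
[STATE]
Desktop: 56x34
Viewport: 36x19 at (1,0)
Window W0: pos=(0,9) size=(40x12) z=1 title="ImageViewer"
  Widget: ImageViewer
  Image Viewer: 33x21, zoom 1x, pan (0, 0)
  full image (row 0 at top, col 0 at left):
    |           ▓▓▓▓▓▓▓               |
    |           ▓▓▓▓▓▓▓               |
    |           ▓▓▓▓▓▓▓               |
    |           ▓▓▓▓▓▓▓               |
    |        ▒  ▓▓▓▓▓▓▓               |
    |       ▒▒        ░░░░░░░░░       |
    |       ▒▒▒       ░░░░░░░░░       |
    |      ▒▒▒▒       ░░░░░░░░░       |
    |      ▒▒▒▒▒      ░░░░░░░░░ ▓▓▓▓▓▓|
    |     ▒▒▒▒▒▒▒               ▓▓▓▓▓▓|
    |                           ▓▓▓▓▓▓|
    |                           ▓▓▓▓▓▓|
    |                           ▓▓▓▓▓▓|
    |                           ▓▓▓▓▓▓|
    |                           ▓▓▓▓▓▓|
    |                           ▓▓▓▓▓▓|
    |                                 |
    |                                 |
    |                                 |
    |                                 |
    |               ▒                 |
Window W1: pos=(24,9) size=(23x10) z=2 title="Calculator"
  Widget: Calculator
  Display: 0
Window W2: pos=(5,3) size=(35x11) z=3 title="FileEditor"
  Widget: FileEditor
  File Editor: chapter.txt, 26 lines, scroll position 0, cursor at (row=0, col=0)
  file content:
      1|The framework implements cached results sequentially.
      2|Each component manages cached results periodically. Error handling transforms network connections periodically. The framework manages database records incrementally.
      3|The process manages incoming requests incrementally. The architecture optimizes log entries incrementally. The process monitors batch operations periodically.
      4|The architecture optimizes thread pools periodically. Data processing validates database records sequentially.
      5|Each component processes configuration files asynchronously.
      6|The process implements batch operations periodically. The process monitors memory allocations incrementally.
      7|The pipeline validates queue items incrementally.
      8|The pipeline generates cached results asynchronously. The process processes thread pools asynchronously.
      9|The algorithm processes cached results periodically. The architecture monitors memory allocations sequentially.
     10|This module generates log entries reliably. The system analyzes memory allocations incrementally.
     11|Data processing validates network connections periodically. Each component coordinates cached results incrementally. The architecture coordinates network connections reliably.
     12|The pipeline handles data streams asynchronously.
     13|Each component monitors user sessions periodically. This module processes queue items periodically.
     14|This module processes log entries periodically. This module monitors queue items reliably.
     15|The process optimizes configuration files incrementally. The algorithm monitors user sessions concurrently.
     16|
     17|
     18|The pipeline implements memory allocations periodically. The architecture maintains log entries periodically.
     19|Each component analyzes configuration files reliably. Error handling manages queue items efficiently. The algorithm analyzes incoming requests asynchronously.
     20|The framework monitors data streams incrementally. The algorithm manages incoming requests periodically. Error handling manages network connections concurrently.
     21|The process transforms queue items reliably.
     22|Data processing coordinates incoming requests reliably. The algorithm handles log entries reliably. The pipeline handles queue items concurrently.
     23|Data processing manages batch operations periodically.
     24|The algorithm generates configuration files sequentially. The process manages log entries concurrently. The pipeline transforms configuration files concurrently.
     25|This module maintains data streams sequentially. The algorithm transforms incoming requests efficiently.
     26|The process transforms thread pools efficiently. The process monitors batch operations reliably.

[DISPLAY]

                                    
                                    
                                    
    ┏━━━━━━━━━━━━━━━━━━━━━━━━━━━━━━━
    ┃ FileEditor                    
    ┠───────────────────────────────
    ┃█he framework implements cached
    ┃Each component manages cached r
    ┃The process manages incoming re
━━━━┃The architecture optimizes thre
 Ima┃Each component processes config
────┃The process implements batch op
    ┃The pipeline validates queue it
    ┗━━━━━━━━━━━━━━━━━━━━━━━━━━━━━━━
           ▓▓▓▓▓▓▓     ┃│ 7 │ 8 │ 9 
           ▓▓▓▓▓▓▓     ┃├───┼───┼───
        ▒  ▓▓▓▓▓▓▓     ┃│ 4 │ 5 │ 6 
       ▒▒        ░░░░░░┃└───┴───┴───
       ▒▒▒       ░░░░░░┗━━━━━━━━━━━━


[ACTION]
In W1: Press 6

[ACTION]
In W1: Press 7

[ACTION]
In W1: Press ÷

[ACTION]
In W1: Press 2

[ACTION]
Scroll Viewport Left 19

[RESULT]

                                    
                                    
                                    
     ┏━━━━━━━━━━━━━━━━━━━━━━━━━━━━━━
     ┃ FileEditor                   
     ┠──────────────────────────────
     ┃█he framework implements cache
     ┃Each component manages cached 
     ┃The process manages incoming r
┏━━━━┃The architecture optimizes thr
┃ Ima┃Each component processes confi
┠────┃The process implements batch o
┃    ┃The pipeline validates queue i
┃    ┗━━━━━━━━━━━━━━━━━━━━━━━━━━━━━━
┃           ▓▓▓▓▓▓▓     ┃│ 7 │ 8 │ 9
┃           ▓▓▓▓▓▓▓     ┃├───┼───┼──
┃        ▒  ▓▓▓▓▓▓▓     ┃│ 4 │ 5 │ 6
┃       ▒▒        ░░░░░░┃└───┴───┴──
┃       ▒▒▒       ░░░░░░┗━━━━━━━━━━━


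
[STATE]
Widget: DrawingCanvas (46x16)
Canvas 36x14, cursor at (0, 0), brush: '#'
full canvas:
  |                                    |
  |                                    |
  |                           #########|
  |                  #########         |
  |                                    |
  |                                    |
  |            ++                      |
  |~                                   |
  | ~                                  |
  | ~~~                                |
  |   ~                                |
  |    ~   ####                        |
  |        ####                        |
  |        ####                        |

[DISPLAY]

+                                             
                                              
                           #########          
                  #########                   
                                              
                                              
            ++                                
~                                             
 ~                                            
 ~~~                                          
   ~                                          
    ~   ####                                  
        ####                                  
        ####                                  
                                              
                                              


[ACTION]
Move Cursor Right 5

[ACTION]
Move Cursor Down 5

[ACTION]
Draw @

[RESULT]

                                              
                                              
                           #########          
                  #########                   
                                              
     @                                        
            ++                                
~                                             
 ~                                            
 ~~~                                          
   ~                                          
    ~   ####                                  
        ####                                  
        ####                                  
                                              
                                              


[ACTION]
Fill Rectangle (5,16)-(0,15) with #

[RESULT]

               ##                             
               ##                             
               ##          #########          
               ## #########                   
               ##                             
     @         ##                             
            ++                                
~                                             
 ~                                            
 ~~~                                          
   ~                                          
    ~   ####                                  
        ####                                  
        ####                                  
                                              
                                              


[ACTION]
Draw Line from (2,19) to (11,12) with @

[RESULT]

               ##                             
               ##                             
               ##  @       #########          
               ## @########                   
               ##@                            
     @         ##@                            
            ++  @                             
~              @                              
 ~            @                               
 ~~~          @                               
   ~         @                                
    ~   ####@                                 
        ####                                  
        ####                                  
                                              
                                              


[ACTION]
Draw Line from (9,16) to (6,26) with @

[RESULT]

               ##                             
               ##                             
               ##  @       #########          
               ## @########                   
               ##@                            
     @         ##@                            
            ++  @        @@                   
~              @      @@@                     
 ~            @   @@@@                        
 ~~~          @ @@                            
   ~         @                                
    ~   ####@                                 
        ####                                  
        ####                                  
                                              
                                              


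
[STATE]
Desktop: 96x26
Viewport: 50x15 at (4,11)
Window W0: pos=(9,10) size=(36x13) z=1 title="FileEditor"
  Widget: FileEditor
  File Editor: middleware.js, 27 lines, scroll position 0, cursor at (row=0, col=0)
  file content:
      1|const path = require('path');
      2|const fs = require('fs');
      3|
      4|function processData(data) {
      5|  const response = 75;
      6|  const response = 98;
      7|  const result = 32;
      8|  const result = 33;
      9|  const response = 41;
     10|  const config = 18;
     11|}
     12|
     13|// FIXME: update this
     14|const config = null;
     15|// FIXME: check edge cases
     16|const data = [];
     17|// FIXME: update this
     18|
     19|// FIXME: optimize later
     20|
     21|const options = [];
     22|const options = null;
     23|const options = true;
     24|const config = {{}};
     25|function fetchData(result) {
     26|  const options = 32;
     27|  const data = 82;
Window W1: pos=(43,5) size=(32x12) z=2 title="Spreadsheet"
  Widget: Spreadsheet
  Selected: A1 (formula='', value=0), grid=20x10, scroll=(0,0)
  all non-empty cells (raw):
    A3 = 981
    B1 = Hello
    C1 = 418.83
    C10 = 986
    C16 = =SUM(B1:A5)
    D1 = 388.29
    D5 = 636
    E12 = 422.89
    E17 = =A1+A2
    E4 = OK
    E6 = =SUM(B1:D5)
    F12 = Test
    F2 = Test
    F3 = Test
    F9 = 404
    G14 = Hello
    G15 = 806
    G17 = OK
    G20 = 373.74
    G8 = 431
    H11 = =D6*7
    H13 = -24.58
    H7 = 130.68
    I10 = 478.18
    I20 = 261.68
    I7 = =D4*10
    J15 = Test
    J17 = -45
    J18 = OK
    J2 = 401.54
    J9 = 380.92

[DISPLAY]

     ┃ FileEditor                      ┃  1      [
     ┠─────────────────────────────────┃  2       
     ┃█onst path = require('path');    ┃  3      9
     ┃const fs = require('fs');        ┃  4       
     ┃                                 ┃  5       
     ┃function processData(data) {     ┗━━━━━━━━━━
     ┃  const response = 75;           ░┃         
     ┃  const response = 98;           ░┃         
     ┃  const result = 32;             ░┃         
     ┃  const result = 33;             ░┃         
     ┃  const response = 41;           ▼┃         
     ┗━━━━━━━━━━━━━━━━━━━━━━━━━━━━━━━━━━┛         
                                                  
                                                  
                                                  


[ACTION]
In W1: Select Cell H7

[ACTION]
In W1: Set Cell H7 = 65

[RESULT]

     ┃ FileEditor                      ┃  1       
     ┠─────────────────────────────────┃  2       
     ┃█onst path = require('path');    ┃  3      9
     ┃const fs = require('fs');        ┃  4       
     ┃                                 ┃  5       
     ┃function processData(data) {     ┗━━━━━━━━━━
     ┃  const response = 75;           ░┃         
     ┃  const response = 98;           ░┃         
     ┃  const result = 32;             ░┃         
     ┃  const result = 33;             ░┃         
     ┃  const response = 41;           ▼┃         
     ┗━━━━━━━━━━━━━━━━━━━━━━━━━━━━━━━━━━┛         
                                                  
                                                  
                                                  


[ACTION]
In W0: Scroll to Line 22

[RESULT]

     ┃ FileEditor                      ┃  1       
     ┠─────────────────────────────────┃  2       
     ┃// FIXME: optimize later         ┃  3      9
     ┃                                 ┃  4       
     ┃const options = [];              ┃  5       
     ┃const options = null;            ┗━━━━━━━━━━
     ┃const options = true;            ░┃         
     ┃const config = {{}};             ░┃         
     ┃function fetchData(result) {     ░┃         
     ┃  const options = 32;            █┃         
     ┃  const data = 82;               ▼┃         
     ┗━━━━━━━━━━━━━━━━━━━━━━━━━━━━━━━━━━┛         
                                                  
                                                  
                                                  


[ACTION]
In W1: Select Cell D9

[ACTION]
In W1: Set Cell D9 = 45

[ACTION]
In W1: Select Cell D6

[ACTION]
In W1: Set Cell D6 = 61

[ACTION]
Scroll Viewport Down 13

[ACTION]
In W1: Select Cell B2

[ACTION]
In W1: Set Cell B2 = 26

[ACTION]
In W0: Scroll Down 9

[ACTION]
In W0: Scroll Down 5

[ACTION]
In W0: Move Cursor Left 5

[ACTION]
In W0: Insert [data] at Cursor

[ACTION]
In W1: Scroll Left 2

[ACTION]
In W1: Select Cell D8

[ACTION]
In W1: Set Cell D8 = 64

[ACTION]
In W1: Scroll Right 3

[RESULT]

     ┃ FileEditor                      ┃  1   388.
     ┠─────────────────────────────────┃  2       
     ┃// FIXME: optimize later         ┃  3       
     ┃                                 ┃  4       
     ┃const options = [];              ┃  5      6
     ┃const options = null;            ┗━━━━━━━━━━
     ┃const options = true;            ░┃         
     ┃const config = {{}};             ░┃         
     ┃function fetchData(result) {     ░┃         
     ┃  const options = 32;            █┃         
     ┃  const data = 82;               ▼┃         
     ┗━━━━━━━━━━━━━━━━━━━━━━━━━━━━━━━━━━┛         
                                                  
                                                  
                                                  


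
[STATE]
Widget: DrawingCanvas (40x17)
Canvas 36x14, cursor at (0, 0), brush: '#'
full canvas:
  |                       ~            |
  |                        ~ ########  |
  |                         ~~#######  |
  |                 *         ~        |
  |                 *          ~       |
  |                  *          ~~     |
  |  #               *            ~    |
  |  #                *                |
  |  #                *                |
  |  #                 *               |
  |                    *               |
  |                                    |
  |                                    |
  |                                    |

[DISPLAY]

+                      ~                
                        ~ ########      
                         ~~#######      
                 *         ~            
                 *          ~           
                  *          ~~         
  #               *            ~        
  #                *                    
  #                *                    
  #                 *                   
                    *                   
                                        
                                        
                                        
                                        
                                        
                                        


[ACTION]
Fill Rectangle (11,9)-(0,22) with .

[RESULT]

+        ..............~                
         .............. ~ ########      
         ..............  ~~#######      
         ..............    ~            
         ..............     ~           
         ..............      ~~         
  #      ..............        ~        
  #      ..............                 
  #      ..............                 
  #      ..............                 
         ..............                 
         ..............                 
                                        
                                        
                                        
                                        
                                        


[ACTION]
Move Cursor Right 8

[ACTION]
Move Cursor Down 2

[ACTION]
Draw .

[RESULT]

         ..............~                
         .............. ~ ########      
        ...............  ~~#######      
         ..............    ~            
         ..............     ~           
         ..............      ~~         
  #      ..............        ~        
  #      ..............                 
  #      ..............                 
  #      ..............                 
         ..............                 
         ..............                 
                                        
                                        
                                        
                                        
                                        


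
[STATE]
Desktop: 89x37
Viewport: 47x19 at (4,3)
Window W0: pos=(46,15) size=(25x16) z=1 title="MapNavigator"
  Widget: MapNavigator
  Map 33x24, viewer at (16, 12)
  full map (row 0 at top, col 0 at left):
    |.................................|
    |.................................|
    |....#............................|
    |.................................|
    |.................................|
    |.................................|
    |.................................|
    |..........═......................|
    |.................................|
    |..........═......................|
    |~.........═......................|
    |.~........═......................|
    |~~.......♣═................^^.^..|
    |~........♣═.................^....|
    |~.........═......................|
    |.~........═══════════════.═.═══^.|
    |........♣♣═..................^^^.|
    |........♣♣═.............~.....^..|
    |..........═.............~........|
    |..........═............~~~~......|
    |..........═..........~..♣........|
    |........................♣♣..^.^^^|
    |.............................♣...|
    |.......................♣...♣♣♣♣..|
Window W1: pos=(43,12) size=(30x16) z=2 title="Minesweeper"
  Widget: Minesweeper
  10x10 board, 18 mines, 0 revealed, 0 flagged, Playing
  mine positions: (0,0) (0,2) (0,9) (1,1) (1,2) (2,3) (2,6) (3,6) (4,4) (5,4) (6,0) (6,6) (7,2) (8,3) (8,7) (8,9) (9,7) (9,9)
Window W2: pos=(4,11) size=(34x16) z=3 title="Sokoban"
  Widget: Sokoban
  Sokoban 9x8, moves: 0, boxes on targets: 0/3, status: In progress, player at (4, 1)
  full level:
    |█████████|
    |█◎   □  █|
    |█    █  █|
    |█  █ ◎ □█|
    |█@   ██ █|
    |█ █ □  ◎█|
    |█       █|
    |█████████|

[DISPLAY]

                                               
                                               
                                               
                                               
                                               
                                               
                                               
                                               
┏━━━━━━━━━━━━━━━━━━━━━━━━━━━━━━━━┓             
┃ Sokoban                        ┃     ┏━━━━━━━
┠────────────────────────────────┨     ┃ Minesw
┃█████████                       ┃     ┠───────
┃█◎   □  █                       ┃     ┃■■■■■■■
┃█    █  █                       ┃     ┃■■■■■■■
┃█  █ ◎ □█                       ┃     ┃■■■■■■■
┃█@   ██ █                       ┃     ┃■■■■■■■
┃█ █ □  ◎█                       ┃     ┃■■■■■■■
┃█       █                       ┃     ┃■■■■■■■
┃█████████                       ┃     ┃■■■■■■■


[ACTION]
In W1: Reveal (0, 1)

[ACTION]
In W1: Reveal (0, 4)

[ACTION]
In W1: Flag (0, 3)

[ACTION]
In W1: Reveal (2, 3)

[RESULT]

                                               
                                               
                                               
                                               
                                               
                                               
                                               
                                               
┏━━━━━━━━━━━━━━━━━━━━━━━━━━━━━━━━┓             
┃ Sokoban                        ┃     ┏━━━━━━━
┠────────────────────────────────┨     ┃ Minesw
┃█████████                       ┃     ┠───────
┃█◎   □  █                       ┃     ┃✹4✹2   
┃█    █  █                       ┃     ┃■✹✹3111
┃█  █ ◎ □█                       ┃     ┃■■■✹■■✹
┃█@   ██ █                       ┃     ┃■■■■■■✹
┃█ █ □  ◎█                       ┃     ┃■■■■✹■■
┃█       █                       ┃     ┃■■■■✹■■
┃█████████                       ┃     ┃✹■■■■■✹
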